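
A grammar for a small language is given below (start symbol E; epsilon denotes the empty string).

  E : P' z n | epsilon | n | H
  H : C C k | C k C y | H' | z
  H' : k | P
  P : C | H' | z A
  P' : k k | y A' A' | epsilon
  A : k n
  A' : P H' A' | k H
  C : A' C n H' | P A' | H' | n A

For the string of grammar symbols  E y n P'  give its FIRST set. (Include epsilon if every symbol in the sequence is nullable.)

{ k, n, y, z }

Add FIRST(E)\{epsilon} = { k, n, y, z }; E is nullable, continue.
y is a terminal; add {y} and stop.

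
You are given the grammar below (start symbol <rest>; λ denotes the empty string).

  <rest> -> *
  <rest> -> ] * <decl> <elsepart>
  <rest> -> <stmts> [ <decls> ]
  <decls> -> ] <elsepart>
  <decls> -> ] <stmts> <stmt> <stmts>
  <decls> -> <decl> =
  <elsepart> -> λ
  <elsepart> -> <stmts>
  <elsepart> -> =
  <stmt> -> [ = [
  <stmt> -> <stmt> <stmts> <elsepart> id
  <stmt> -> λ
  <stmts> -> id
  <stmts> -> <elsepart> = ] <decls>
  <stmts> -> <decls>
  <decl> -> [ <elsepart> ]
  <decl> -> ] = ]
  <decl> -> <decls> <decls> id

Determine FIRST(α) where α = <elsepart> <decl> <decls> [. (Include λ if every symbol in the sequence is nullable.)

{ =, [, ], id }

Add FIRST(<elsepart>)\{λ} = { =, [, ], id }; <elsepart> is nullable, continue.
Add FIRST(<decl>) = { [, ] }; <decl> is not nullable, stop.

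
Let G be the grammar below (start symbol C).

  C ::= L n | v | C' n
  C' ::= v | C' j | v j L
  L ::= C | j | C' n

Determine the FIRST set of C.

{ j, v }

From C ::= L n: add FIRST(L) = { j, v }.
C ::= v contributes {v}.
From C ::= C' n: add FIRST(C') = { v }.
Union: FIRST(C) = { j, v }.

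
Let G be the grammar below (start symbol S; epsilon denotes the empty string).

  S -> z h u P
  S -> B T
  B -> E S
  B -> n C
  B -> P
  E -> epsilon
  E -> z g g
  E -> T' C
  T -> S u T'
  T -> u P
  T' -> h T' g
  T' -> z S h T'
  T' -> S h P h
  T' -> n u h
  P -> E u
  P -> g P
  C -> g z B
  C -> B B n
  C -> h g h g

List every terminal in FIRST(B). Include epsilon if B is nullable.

From B -> E S: E nullable, take FIRST(E) ∪ FIRST(S) = { g, h, n, u, z }.
B -> n C contributes {n}.
From B -> P: add FIRST(P) = { g, h, n, u, z }.
Union: FIRST(B) = { g, h, n, u, z }.

{ g, h, n, u, z }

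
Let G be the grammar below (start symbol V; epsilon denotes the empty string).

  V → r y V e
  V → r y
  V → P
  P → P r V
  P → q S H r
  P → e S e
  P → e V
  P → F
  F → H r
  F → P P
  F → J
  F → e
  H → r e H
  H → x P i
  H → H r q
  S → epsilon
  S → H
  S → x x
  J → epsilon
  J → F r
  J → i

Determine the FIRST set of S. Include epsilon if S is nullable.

{ r, x, epsilon }

S → epsilon contributes epsilon.
From S → H: add FIRST(H) = { r, x }.
S → x x contributes {x}.
Union: FIRST(S) = { r, x, epsilon }.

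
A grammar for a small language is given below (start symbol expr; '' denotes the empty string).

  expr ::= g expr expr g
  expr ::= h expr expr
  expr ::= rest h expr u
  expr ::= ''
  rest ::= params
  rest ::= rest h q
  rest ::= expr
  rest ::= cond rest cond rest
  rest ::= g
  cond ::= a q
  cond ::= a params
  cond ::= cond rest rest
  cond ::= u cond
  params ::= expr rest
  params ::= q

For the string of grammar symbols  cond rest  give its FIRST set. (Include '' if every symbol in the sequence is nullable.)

{ a, u }

Add FIRST(cond) = { a, u }; cond is not nullable, stop.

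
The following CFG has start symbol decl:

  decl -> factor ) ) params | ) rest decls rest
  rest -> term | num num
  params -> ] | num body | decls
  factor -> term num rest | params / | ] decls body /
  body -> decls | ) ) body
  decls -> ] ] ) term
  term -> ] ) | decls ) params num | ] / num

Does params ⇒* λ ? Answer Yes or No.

No

No nonterminal in this grammar is nullable.
No production of params has an RHS whose symbols are all nullable, so params is not nullable.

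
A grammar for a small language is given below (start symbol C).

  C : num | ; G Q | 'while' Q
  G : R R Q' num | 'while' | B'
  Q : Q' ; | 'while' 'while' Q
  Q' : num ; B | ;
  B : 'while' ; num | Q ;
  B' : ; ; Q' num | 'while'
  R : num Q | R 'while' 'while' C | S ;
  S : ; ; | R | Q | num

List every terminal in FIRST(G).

From G : R R Q' num: add FIRST(R) = { 'while', ;, num }.
G : 'while' contributes {'while'}.
From G : B': add FIRST(B') = { 'while', ; }.
Union: FIRST(G) = { 'while', ;, num }.

{ 'while', ;, num }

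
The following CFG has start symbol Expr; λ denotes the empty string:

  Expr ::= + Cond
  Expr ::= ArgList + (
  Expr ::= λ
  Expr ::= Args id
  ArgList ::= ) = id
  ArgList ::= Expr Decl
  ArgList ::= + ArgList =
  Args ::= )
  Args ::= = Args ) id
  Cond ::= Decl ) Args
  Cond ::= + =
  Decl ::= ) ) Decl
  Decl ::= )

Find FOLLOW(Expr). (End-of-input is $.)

Expr is the start symbol, so $ ∈ FOLLOW(Expr).
In ArgList ::= Expr Decl: add FIRST(Decl) = { ) }.
Union: FOLLOW(Expr) = { $, ) }.

{ $, ) }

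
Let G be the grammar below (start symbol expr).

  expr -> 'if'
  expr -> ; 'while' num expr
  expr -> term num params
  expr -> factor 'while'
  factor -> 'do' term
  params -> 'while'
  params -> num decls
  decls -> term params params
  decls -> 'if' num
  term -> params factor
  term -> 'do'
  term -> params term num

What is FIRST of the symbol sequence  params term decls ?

Add FIRST(params) = { 'while', num }; params is not nullable, stop.

{ 'while', num }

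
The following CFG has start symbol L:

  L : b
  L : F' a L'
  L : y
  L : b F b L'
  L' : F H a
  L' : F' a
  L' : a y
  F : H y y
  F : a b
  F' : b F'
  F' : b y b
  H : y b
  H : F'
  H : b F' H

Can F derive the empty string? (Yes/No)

No nonterminal in this grammar is nullable.
No production of F has an RHS whose symbols are all nullable, so F is not nullable.

No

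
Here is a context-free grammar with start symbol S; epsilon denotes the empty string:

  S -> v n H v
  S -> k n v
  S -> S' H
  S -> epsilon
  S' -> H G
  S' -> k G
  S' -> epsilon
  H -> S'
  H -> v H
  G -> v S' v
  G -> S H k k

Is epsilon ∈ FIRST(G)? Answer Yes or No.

No

Nullable nonterminals: H, S, S'.
No production of G has an RHS whose symbols are all nullable, so G is not nullable.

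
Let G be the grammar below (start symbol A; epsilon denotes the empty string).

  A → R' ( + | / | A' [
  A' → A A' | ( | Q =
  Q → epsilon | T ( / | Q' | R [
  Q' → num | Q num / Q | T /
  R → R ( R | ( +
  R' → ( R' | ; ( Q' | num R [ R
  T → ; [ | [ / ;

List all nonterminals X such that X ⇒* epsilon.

Directly nullable (have an epsilon-production): Q.
No other nonterminal has a production whose RHS symbols are all nullable.

{ Q }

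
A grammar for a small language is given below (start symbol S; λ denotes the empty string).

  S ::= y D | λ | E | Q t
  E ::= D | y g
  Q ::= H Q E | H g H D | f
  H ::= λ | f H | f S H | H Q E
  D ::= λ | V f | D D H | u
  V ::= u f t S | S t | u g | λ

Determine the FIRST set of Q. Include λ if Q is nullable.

From Q ::= H Q E: H nullable, take FIRST(H) ∪ FIRST(Q) = { f, g }.
From Q ::= H g H D: H nullable, take FIRST(H) ∪ {g} = { f, g }.
Q ::= f contributes {f}.
Union: FIRST(Q) = { f, g }.

{ f, g }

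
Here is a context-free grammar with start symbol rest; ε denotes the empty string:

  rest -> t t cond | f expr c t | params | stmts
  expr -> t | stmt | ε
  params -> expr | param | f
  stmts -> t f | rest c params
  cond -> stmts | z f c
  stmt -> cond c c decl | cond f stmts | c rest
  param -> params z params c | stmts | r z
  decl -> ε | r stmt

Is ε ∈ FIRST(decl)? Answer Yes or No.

decl has an ε-production, so decl ⇒ ε.

Yes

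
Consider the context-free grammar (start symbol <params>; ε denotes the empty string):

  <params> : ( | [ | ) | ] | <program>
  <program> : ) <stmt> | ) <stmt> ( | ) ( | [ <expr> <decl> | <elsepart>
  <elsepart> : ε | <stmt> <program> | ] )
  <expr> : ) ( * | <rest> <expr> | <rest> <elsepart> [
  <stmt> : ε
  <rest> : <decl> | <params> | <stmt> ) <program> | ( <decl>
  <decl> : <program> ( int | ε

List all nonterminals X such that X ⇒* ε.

Directly nullable (have an ε-production): <elsepart>, <stmt>, <decl>.
<params> : <program> with every symbol nullable, so <params> is nullable.
<program> : <elsepart> with every symbol nullable, so <program> is nullable.
<rest> : <decl> with every symbol nullable, so <rest> is nullable.
No other nonterminal has a production whose RHS symbols are all nullable.

{ <decl>, <elsepart>, <params>, <program>, <rest>, <stmt> }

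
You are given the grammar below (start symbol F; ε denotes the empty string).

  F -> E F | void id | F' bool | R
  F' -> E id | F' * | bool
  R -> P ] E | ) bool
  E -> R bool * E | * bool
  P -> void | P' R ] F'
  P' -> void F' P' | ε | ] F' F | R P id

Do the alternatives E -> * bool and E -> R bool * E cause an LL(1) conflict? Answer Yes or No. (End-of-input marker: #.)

No

FIRST(* bool) = { * } and FIRST(R bool * E) = { ), ], void }.
The FIRST sets are disjoint and neither alternative is nullable — no conflict.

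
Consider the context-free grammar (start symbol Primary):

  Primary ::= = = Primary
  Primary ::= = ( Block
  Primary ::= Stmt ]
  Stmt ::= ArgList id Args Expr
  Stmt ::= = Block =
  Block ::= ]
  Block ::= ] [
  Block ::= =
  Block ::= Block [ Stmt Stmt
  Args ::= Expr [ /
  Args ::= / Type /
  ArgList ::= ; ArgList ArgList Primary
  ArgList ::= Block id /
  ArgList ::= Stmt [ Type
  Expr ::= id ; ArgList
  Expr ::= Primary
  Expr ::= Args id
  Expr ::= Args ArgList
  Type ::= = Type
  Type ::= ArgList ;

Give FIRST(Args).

From Args ::= Expr [ /: add FIRST(Expr) = { /, ;, =, ], id }.
Args ::= / Type / contributes {/}.
Union: FIRST(Args) = { /, ;, =, ], id }.

{ /, ;, =, ], id }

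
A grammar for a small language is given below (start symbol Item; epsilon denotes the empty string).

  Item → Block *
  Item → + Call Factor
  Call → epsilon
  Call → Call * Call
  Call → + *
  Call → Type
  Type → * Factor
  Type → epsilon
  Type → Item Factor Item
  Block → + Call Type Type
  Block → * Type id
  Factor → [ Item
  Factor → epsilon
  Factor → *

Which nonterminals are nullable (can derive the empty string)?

Directly nullable (have an epsilon-production): Call, Type, Factor.
No other nonterminal has a production whose RHS symbols are all nullable.

{ Call, Factor, Type }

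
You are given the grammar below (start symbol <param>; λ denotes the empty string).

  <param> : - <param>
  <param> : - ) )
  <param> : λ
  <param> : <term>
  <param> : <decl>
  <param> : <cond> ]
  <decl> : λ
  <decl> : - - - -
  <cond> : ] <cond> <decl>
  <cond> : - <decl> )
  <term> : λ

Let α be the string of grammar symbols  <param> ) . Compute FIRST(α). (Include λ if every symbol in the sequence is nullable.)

{ ), -, ] }

Add FIRST(<param>)\{λ} = { -, ] }; <param> is nullable, continue.
) is a terminal; add {)} and stop.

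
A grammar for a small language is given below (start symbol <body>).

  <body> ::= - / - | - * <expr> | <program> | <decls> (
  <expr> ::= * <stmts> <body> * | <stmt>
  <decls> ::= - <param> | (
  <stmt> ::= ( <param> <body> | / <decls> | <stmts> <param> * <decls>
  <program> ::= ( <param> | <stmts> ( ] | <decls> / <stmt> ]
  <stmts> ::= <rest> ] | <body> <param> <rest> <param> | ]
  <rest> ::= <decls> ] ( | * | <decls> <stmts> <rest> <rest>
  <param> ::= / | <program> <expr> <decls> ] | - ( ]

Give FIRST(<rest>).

{ (, *, - }

From <rest> ::= <decls> ] (: add FIRST(<decls>) = { (, - }.
<rest> ::= * contributes {*}.
From <rest> ::= <decls> <stmts> <rest> <rest>: add FIRST(<decls>) = { (, - }.
Union: FIRST(<rest>) = { (, *, - }.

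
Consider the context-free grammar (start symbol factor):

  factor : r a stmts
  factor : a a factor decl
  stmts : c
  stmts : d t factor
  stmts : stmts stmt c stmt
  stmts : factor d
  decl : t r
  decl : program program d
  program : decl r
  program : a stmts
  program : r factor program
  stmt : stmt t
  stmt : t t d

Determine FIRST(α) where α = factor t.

{ a, r }

Add FIRST(factor) = { a, r }; factor is not nullable, stop.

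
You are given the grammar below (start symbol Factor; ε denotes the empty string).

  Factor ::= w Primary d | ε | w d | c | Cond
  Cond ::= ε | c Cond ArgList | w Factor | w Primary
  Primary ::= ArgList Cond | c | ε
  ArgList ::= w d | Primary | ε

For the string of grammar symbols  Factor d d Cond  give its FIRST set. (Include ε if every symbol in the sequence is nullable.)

Add FIRST(Factor)\{ε} = { c, w }; Factor is nullable, continue.
d is a terminal; add {d} and stop.

{ c, d, w }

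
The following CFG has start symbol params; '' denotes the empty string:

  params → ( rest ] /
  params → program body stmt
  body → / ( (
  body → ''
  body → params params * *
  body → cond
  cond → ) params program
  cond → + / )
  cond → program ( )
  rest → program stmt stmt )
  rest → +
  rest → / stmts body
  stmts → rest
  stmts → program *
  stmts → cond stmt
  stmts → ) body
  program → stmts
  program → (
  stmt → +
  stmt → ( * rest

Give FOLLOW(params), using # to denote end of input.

params is the start symbol, so # ∈ FOLLOW(params).
In body → params params * *: add FIRST(params * *) = { (, ), +, / }.
In body → params params * *: add FIRST(* *) = { * }.
In cond → ) params program: add FIRST(program) = { (, ), +, / }.
Union: FOLLOW(params) = { #, (, ), *, +, / }.

{ #, (, ), *, +, / }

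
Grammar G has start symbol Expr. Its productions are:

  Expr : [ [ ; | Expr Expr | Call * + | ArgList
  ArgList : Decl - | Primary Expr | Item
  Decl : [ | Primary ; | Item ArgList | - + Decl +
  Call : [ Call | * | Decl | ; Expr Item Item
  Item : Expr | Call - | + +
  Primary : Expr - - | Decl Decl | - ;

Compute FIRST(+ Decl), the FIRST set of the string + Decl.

{ + }

+ is a terminal; add {+} and stop.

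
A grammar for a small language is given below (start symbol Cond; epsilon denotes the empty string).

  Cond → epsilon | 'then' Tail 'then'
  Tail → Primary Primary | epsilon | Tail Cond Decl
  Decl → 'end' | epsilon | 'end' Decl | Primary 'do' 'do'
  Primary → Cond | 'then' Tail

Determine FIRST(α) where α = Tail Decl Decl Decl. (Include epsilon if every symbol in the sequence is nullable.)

Add FIRST(Tail)\{epsilon} = { 'do', 'end', 'then' }; Tail is nullable, continue.
Add FIRST(Decl)\{epsilon} = { 'do', 'end', 'then' }; Decl is nullable, continue.
Add FIRST(Decl)\{epsilon} = { 'do', 'end', 'then' }; Decl is nullable, continue.
Add FIRST(Decl)\{epsilon} = { 'do', 'end', 'then' }; Decl is nullable, continue.
Every symbol is nullable, so include epsilon.

{ 'do', 'end', 'then', epsilon }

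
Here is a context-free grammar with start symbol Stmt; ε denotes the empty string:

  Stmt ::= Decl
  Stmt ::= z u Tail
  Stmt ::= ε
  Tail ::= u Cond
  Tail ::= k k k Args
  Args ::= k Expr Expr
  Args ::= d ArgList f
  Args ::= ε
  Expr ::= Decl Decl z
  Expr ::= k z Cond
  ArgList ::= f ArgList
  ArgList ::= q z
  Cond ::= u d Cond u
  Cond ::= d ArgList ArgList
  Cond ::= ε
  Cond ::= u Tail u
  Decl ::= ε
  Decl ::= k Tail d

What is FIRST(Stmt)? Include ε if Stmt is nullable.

From Stmt ::= Decl: add FIRST(Decl) = { k, ε } (including ε since Decl is nullable).
Stmt ::= z u Tail contributes {z}.
Stmt ::= ε contributes ε.
Union: FIRST(Stmt) = { k, z, ε }.

{ k, z, ε }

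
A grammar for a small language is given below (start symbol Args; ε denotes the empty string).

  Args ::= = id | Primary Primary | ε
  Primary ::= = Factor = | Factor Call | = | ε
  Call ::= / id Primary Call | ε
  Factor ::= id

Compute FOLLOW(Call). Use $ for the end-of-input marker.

{ $, /, =, id }

In Primary ::= Factor Call: Call is at the end, add FOLLOW(Primary) = { $, /, =, id }.
In Call ::= / id Primary Call: Call is at the end, add FOLLOW(Call) = { $, /, =, id }.
Union: FOLLOW(Call) = { $, /, =, id }.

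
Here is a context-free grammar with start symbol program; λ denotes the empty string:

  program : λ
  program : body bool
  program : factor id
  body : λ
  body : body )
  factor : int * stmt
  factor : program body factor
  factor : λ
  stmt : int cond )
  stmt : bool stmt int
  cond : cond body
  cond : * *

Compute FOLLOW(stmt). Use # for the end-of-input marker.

In factor : int * stmt: stmt is at the end, add FOLLOW(factor) = { id }.
In stmt : bool stmt int: add FIRST(int) = { int }.
Union: FOLLOW(stmt) = { id, int }.

{ id, int }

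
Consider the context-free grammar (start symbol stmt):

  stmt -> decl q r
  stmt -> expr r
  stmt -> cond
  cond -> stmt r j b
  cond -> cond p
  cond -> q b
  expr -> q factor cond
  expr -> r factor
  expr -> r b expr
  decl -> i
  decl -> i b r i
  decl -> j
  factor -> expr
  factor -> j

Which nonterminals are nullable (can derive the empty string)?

No nonterminal has an empty production or an RHS whose symbols are all nullable.

{ } (none)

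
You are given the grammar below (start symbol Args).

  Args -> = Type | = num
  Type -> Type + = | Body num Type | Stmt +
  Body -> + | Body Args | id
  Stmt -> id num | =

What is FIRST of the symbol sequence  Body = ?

{ +, id }

Add FIRST(Body) = { +, id }; Body is not nullable, stop.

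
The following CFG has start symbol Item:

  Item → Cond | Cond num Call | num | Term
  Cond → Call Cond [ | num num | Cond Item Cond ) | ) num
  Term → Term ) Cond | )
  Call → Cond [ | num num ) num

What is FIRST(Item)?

From Item → Cond: add FIRST(Cond) = { ), num }.
From Item → Cond num Call: add FIRST(Cond) = { ), num }.
Item → num contributes {num}.
From Item → Term: add FIRST(Term) = { ) }.
Union: FIRST(Item) = { ), num }.

{ ), num }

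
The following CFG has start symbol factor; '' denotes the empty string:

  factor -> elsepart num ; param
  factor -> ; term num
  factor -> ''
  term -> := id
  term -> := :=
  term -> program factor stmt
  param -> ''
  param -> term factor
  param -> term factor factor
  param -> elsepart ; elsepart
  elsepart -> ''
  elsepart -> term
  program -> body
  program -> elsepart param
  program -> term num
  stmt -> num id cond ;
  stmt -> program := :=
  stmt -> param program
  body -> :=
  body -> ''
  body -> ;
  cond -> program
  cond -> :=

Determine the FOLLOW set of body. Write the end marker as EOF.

In program -> body: body is at the end, add FOLLOW(program) = { EOF, :=, ;, num }.
Union: FOLLOW(body) = { EOF, :=, ;, num }.

{ EOF, :=, ;, num }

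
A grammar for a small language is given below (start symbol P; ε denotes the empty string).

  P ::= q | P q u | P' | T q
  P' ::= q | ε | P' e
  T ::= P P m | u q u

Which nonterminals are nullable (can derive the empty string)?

Directly nullable (have an ε-production): P'.
P ::= P' with every symbol nullable, so P is nullable.
No other nonterminal has a production whose RHS symbols are all nullable.

{ P, P' }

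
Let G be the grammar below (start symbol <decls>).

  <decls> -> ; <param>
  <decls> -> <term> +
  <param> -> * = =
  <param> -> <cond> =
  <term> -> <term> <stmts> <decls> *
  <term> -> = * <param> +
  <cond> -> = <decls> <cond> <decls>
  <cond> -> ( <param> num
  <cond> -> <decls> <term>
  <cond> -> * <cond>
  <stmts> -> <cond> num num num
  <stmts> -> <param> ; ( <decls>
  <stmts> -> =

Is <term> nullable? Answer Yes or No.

No

No nonterminal in this grammar is nullable.
No production of <term> has an RHS whose symbols are all nullable, so <term> is not nullable.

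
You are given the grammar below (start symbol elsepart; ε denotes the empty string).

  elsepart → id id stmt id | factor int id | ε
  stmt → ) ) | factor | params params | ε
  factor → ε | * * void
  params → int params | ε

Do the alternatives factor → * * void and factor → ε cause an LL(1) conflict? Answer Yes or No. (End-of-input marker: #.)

FIRST(* * void) = { * } and FIRST(ε) = { ε }.
The second is nullable but FOLLOW(factor) = { id, int } is disjoint from FIRST of the first.

No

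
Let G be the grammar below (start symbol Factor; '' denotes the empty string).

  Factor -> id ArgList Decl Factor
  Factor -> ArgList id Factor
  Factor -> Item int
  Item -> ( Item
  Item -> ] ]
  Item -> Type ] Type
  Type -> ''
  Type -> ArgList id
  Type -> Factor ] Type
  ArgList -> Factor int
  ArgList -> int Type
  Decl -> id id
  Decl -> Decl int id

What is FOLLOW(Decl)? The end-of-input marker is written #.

In Factor -> id ArgList Decl Factor: add FIRST(Factor) = { (, ], id, int }.
In Decl -> Decl int id: add FIRST(int id) = { int }.
Union: FOLLOW(Decl) = { (, ], id, int }.

{ (, ], id, int }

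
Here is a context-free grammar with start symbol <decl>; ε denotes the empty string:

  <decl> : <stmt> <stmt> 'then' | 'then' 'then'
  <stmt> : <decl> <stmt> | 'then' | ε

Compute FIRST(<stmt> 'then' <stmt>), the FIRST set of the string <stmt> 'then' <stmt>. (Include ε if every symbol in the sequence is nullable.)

{ 'then' }

Add FIRST(<stmt>)\{ε} = { 'then' }; <stmt> is nullable, continue.
'then' is a terminal; add {'then'} and stop.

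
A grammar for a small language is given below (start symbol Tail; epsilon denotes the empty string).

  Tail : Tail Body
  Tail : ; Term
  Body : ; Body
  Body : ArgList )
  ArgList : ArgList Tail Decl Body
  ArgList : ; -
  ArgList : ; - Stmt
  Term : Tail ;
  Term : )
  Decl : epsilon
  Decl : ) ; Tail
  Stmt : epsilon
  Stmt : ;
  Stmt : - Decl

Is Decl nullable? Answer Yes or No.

Yes

Decl has an epsilon-production, so Decl ⇒ epsilon.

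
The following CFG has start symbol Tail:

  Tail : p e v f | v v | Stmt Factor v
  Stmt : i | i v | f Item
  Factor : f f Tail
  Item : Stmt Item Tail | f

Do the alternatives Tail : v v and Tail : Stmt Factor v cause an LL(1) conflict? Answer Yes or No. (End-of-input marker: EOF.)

FIRST(v v) = { v } and FIRST(Stmt Factor v) = { f, i }.
The FIRST sets are disjoint and neither alternative is nullable — no conflict.

No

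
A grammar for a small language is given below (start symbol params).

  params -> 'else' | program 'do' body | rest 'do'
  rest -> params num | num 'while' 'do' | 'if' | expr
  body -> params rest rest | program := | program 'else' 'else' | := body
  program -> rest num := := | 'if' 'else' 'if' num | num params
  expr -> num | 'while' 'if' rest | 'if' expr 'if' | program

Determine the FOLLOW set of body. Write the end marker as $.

{ $, 'do', 'else', 'if', 'while', :=, num }

In params -> program 'do' body: body is at the end, add FOLLOW(params) = { $, 'do', 'else', 'if', 'while', :=, num }.
In body -> := body: body is at the end, add FOLLOW(body) = { $, 'do', 'else', 'if', 'while', :=, num }.
Union: FOLLOW(body) = { $, 'do', 'else', 'if', 'while', :=, num }.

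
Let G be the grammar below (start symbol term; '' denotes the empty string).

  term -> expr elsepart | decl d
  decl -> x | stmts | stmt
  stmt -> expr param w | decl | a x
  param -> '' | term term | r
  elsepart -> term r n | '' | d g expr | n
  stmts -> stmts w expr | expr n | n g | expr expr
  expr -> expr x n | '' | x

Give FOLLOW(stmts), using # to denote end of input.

In decl -> stmts: stmts is at the end, add FOLLOW(decl) = { d }.
In stmts -> stmts w expr: add FIRST(w expr) = { w }.
Union: FOLLOW(stmts) = { d, w }.

{ d, w }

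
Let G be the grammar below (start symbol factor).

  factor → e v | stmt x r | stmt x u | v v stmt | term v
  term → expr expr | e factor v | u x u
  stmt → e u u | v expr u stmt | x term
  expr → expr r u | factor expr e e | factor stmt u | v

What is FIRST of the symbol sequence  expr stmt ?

{ e, u, v, x }

Add FIRST(expr) = { e, u, v, x }; expr is not nullable, stop.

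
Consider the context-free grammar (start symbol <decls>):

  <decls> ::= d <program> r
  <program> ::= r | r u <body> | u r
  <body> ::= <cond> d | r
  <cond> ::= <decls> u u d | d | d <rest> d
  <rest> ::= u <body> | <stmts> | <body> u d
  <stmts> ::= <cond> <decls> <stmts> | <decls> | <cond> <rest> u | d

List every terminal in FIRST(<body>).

From <body> ::= <cond> d: add FIRST(<cond>) = { d }.
<body> ::= r contributes {r}.
Union: FIRST(<body>) = { d, r }.

{ d, r }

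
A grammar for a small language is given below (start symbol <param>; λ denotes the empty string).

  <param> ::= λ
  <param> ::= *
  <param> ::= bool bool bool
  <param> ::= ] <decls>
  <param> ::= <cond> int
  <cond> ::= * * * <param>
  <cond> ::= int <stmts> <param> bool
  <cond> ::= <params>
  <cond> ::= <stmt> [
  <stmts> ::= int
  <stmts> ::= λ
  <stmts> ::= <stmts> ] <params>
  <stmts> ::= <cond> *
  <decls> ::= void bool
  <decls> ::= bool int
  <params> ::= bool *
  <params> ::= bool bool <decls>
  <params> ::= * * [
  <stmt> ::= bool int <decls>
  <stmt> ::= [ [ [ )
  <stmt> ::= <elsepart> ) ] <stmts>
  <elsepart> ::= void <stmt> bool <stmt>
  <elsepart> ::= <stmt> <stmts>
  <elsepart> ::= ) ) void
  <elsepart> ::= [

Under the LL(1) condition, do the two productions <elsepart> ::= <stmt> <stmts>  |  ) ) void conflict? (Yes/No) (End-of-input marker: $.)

Yes

FIRST(<stmt> <stmts>) = { ), [, bool, void } and FIRST() ) void) = { ) }.
Both contain ), so the two alternatives are not disjoint — LL(1) conflict.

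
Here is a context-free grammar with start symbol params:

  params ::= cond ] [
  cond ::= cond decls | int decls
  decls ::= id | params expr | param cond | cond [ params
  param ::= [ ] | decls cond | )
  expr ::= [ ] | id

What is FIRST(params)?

{ int }

From params ::= cond ] [: add FIRST(cond) = { int }.
Union: FIRST(params) = { int }.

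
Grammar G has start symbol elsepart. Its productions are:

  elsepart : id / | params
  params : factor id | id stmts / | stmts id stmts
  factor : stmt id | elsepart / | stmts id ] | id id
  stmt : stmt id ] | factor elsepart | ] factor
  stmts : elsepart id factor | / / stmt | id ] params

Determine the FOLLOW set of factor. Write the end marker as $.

In params : factor id: add FIRST(id) = { id }.
In stmt : factor elsepart: add FIRST(elsepart) = { /, ], id }.
In stmt : ] factor: factor is at the end, add FOLLOW(stmt) = { $, /, id }.
In stmts : elsepart id factor: factor is at the end, add FOLLOW(stmts) = { $, /, id }.
Union: FOLLOW(factor) = { $, /, ], id }.

{ $, /, ], id }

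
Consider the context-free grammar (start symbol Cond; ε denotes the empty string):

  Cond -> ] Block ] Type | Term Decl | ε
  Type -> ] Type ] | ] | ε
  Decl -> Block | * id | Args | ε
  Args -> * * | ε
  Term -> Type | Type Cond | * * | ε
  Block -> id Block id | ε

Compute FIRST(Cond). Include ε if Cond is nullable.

{ *, ], id, ε }

Cond -> ] Block ] Type contributes {]}.
From Cond -> Term Decl: Term, Decl nullable, take FIRST(Term) ∪ FIRST(Decl) = { *, ], id }; also ε since the whole RHS is nullable.
Cond -> ε contributes ε.
Union: FIRST(Cond) = { *, ], id, ε }.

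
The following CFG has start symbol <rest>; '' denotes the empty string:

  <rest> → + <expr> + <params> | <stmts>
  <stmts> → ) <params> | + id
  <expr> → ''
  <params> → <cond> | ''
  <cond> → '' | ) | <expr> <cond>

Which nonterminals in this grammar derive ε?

Directly nullable (have an ''-production): <expr>, <params>, <cond>.
No other nonterminal has a production whose RHS symbols are all nullable.

{ <cond>, <expr>, <params> }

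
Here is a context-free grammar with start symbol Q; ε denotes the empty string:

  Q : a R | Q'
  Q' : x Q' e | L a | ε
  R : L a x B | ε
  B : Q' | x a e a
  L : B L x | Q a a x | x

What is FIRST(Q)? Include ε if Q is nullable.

Q : a R contributes {a}.
From Q : Q': add FIRST(Q') = { a, x, ε } (including ε since Q' is nullable).
Union: FIRST(Q) = { a, x, ε }.

{ a, x, ε }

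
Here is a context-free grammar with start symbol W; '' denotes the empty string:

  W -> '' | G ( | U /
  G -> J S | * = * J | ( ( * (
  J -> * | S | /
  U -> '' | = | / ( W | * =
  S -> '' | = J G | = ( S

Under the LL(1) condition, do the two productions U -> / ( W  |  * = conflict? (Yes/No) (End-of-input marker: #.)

No

FIRST(/ ( W) = { / } and FIRST(* =) = { * }.
The FIRST sets are disjoint and neither alternative is nullable — no conflict.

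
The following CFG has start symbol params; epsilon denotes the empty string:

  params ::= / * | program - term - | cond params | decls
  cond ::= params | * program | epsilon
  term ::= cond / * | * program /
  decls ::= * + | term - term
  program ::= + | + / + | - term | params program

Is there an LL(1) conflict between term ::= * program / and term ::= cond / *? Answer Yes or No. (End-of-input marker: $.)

FIRST(* program /) = { * } and FIRST(cond / *) = { *, +, -, / }.
Both contain *, so the two alternatives are not disjoint — LL(1) conflict.

Yes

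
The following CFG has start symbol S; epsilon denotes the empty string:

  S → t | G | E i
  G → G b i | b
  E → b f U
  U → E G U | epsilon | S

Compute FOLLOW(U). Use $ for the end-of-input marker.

{ b, i }

In E → b f U: U is at the end, add FOLLOW(E) = { b, i }.
In U → E G U: U is at the end, add FOLLOW(U) = { b, i }.
Union: FOLLOW(U) = { b, i }.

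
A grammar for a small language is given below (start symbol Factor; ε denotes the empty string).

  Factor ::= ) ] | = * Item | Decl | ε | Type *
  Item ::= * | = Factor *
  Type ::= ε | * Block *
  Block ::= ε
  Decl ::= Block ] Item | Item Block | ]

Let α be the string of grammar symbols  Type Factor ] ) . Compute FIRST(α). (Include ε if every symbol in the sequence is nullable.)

{ ), *, =, ] }

Add FIRST(Type)\{ε} = { * }; Type is nullable, continue.
Add FIRST(Factor)\{ε} = { ), *, =, ] }; Factor is nullable, continue.
] is a terminal; add {]} and stop.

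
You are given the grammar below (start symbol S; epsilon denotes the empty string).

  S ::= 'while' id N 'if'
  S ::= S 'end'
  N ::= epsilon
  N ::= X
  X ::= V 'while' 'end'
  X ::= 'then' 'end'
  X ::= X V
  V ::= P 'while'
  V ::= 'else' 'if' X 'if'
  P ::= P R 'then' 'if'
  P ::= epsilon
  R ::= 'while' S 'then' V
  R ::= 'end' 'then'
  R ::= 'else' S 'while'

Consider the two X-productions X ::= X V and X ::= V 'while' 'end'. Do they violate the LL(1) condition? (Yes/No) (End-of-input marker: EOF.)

Yes

FIRST(X V) = { 'else', 'end', 'then', 'while' } and FIRST(V 'while' 'end') = { 'else', 'end', 'while' }.
Both contain 'else', so the two alternatives are not disjoint — LL(1) conflict.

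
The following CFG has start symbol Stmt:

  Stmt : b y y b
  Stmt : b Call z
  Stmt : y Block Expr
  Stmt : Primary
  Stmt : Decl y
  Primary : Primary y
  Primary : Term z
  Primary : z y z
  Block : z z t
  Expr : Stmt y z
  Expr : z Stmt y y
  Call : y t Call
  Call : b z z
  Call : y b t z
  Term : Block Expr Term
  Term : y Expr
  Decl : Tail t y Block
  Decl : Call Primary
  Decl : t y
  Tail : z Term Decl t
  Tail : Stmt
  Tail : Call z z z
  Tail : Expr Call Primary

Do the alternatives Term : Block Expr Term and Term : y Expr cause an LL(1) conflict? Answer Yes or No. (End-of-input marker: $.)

No

FIRST(Block Expr Term) = { z } and FIRST(y Expr) = { y }.
The FIRST sets are disjoint and neither alternative is nullable — no conflict.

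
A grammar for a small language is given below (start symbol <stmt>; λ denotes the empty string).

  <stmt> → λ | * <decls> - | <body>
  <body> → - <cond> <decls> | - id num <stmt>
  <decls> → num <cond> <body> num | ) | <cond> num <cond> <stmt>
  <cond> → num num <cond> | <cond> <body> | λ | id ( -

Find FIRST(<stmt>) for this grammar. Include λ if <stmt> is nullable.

<stmt> → λ contributes λ.
<stmt> → * <decls> - contributes {*}.
From <stmt> → <body>: add FIRST(<body>) = { - }.
Union: FIRST(<stmt>) = { *, -, λ }.

{ *, -, λ }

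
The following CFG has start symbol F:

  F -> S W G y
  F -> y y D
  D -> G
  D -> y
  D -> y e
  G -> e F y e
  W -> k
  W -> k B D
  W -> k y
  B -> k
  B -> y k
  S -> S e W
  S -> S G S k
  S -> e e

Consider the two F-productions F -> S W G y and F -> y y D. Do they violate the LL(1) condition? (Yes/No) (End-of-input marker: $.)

No

FIRST(S W G y) = { e } and FIRST(y y D) = { y }.
The FIRST sets are disjoint and neither alternative is nullable — no conflict.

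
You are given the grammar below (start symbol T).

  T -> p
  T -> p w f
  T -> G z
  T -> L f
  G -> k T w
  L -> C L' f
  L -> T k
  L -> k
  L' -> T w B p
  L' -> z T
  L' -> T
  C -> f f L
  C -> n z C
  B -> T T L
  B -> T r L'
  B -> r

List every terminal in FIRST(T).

{ f, k, n, p }

T -> p contributes {p}.
T -> p w f contributes {p}.
From T -> G z: add FIRST(G) = { k }.
From T -> L f: add FIRST(L) = { f, k, n, p }.
Union: FIRST(T) = { f, k, n, p }.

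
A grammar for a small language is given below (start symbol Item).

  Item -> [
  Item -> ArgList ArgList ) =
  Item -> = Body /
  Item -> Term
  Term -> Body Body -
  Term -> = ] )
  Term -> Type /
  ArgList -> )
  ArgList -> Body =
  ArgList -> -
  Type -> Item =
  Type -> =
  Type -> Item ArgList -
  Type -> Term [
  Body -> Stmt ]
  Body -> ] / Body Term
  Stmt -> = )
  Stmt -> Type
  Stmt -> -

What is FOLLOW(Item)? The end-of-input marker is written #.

Item is the start symbol, so # ∈ FOLLOW(Item).
In Type -> Item =: add FIRST(=) = { = }.
In Type -> Item ArgList -: add FIRST(ArgList -) = { ), -, =, [, ] }.
Union: FOLLOW(Item) = { #, ), -, =, [, ] }.

{ #, ), -, =, [, ] }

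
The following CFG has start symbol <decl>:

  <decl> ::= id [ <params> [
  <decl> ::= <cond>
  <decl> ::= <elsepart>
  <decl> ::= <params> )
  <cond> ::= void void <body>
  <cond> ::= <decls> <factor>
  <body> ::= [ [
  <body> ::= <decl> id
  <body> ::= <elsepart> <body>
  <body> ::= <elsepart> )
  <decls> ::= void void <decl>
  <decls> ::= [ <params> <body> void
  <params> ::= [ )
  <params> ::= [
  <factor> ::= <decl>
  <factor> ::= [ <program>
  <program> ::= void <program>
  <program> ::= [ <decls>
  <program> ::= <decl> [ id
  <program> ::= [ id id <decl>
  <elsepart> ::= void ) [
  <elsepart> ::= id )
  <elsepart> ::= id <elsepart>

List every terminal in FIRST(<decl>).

{ [, id, void }

<decl> ::= id [ <params> [ contributes {id}.
From <decl> ::= <cond>: add FIRST(<cond>) = { [, void }.
From <decl> ::= <elsepart>: add FIRST(<elsepart>) = { id, void }.
From <decl> ::= <params> ): add FIRST(<params>) = { [ }.
Union: FIRST(<decl>) = { [, id, void }.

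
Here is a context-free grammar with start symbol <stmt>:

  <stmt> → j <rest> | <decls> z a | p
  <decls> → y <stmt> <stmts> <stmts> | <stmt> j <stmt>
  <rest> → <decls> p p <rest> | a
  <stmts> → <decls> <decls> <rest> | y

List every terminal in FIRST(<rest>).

From <rest> → <decls> p p <rest>: add FIRST(<decls>) = { j, p, y }.
<rest> → a contributes {a}.
Union: FIRST(<rest>) = { a, j, p, y }.

{ a, j, p, y }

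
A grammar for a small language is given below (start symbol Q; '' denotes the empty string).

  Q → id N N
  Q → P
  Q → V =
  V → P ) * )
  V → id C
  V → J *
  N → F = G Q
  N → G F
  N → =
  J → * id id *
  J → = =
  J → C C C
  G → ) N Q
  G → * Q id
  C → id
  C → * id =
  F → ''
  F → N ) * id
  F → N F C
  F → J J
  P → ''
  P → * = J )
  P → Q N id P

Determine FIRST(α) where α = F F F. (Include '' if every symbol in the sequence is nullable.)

{ ), *, =, id, '' }

Add FIRST(F)\{''} = { ), *, =, id }; F is nullable, continue.
Add FIRST(F)\{''} = { ), *, =, id }; F is nullable, continue.
Add FIRST(F)\{''} = { ), *, =, id }; F is nullable, continue.
Every symbol is nullable, so include ''.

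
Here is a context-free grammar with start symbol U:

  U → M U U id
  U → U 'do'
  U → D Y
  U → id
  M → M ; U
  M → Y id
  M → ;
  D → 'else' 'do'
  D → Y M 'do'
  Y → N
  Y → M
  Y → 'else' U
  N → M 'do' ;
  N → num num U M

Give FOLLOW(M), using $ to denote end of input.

In U → M U U id: add FIRST(U U id) = { 'else', ;, id, num }.
In M → M ; U: add FIRST(; U) = { ; }.
In D → Y M 'do': add FIRST('do') = { 'do' }.
In Y → M: M is at the end, add FOLLOW(Y) = { $, 'do', 'else', ;, id, num }.
In N → M 'do' ;: add FIRST('do' ;) = { 'do' }.
In N → num num U M: M is at the end, add FOLLOW(N) = { $, 'do', 'else', ;, id, num }.
Union: FOLLOW(M) = { $, 'do', 'else', ;, id, num }.

{ $, 'do', 'else', ;, id, num }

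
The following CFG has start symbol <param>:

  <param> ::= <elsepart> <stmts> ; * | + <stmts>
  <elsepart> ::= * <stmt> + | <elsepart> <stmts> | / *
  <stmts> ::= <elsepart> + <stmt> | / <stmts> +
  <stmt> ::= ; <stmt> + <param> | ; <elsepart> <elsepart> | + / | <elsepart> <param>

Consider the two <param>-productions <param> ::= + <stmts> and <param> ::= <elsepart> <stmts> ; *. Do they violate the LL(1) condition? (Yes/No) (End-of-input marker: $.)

FIRST(+ <stmts>) = { + } and FIRST(<elsepart> <stmts> ; *) = { *, / }.
The FIRST sets are disjoint and neither alternative is nullable — no conflict.

No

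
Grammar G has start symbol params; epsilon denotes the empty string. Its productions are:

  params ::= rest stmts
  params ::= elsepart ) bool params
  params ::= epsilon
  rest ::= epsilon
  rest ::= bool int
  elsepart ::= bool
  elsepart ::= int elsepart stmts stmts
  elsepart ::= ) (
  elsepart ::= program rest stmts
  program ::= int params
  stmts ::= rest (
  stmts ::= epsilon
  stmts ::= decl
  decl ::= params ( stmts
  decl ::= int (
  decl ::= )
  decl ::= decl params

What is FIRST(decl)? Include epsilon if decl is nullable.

{ (, ), bool, int }

From decl ::= params ( stmts: params nullable, take FIRST(params) ∪ {(} = { (, ), bool, int }.
decl ::= int ( contributes {int}.
decl ::= ) contributes {)}.
From decl ::= decl params: add FIRST(decl) = { (, ), bool, int }.
Union: FIRST(decl) = { (, ), bool, int }.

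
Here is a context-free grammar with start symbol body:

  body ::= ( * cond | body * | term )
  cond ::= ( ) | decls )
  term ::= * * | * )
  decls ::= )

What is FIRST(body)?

body ::= ( * cond contributes {(}.
From body ::= body *: add FIRST(body) = { (, * }.
From body ::= term ): add FIRST(term) = { * }.
Union: FIRST(body) = { (, * }.

{ (, * }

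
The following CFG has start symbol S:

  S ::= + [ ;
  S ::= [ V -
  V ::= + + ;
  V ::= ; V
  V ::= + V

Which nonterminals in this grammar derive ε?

{ } (none)

No nonterminal has an empty production or an RHS whose symbols are all nullable.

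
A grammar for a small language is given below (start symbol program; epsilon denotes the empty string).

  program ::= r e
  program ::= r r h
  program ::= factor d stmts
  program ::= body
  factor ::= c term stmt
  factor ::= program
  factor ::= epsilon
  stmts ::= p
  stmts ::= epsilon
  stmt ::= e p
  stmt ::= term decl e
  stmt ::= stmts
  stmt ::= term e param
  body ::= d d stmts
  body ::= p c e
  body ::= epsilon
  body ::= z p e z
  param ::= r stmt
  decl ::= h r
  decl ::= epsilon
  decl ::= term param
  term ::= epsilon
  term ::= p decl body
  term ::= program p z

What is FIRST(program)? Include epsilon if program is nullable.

{ c, d, p, r, z, epsilon }

program ::= r e contributes {r}.
program ::= r r h contributes {r}.
From program ::= factor d stmts: factor nullable, take FIRST(factor) ∪ {d} = { c, d, p, r, z }.
From program ::= body: add FIRST(body) = { d, p, z, epsilon } (including epsilon since body is nullable).
Union: FIRST(program) = { c, d, p, r, z, epsilon }.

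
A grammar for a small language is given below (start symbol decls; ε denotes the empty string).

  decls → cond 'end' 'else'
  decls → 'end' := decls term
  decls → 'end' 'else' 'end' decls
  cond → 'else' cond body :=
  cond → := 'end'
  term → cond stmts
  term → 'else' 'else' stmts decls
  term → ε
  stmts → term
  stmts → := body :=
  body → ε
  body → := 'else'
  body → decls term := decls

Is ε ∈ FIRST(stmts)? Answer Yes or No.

stmts → term and each of term is nullable, so stmts ⇒* ε.

Yes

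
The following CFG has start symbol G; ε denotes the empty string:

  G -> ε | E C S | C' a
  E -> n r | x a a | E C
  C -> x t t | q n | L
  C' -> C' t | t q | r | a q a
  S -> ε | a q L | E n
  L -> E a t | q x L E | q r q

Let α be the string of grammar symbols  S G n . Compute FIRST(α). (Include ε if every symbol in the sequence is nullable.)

{ a, n, r, t, x }

Add FIRST(S)\{ε} = { a, n, x }; S is nullable, continue.
Add FIRST(G)\{ε} = { a, n, r, t, x }; G is nullable, continue.
n is a terminal; add {n} and stop.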